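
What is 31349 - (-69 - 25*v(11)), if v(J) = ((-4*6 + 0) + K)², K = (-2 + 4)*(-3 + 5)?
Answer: 41418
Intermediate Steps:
K = 4 (K = 2*2 = 4)
v(J) = 400 (v(J) = ((-4*6 + 0) + 4)² = ((-24 + 0) + 4)² = (-24 + 4)² = (-20)² = 400)
31349 - (-69 - 25*v(11)) = 31349 - (-69 - 25*400) = 31349 - (-69 - 10000) = 31349 - 1*(-10069) = 31349 + 10069 = 41418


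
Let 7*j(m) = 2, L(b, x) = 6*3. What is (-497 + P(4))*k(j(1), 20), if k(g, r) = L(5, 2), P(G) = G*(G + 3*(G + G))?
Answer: -6930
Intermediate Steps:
L(b, x) = 18
j(m) = 2/7 (j(m) = (⅐)*2 = 2/7)
P(G) = 7*G² (P(G) = G*(G + 3*(2*G)) = G*(G + 6*G) = G*(7*G) = 7*G²)
k(g, r) = 18
(-497 + P(4))*k(j(1), 20) = (-497 + 7*4²)*18 = (-497 + 7*16)*18 = (-497 + 112)*18 = -385*18 = -6930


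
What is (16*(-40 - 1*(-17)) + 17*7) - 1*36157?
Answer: -36406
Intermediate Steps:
(16*(-40 - 1*(-17)) + 17*7) - 1*36157 = (16*(-40 + 17) + 119) - 36157 = (16*(-23) + 119) - 36157 = (-368 + 119) - 36157 = -249 - 36157 = -36406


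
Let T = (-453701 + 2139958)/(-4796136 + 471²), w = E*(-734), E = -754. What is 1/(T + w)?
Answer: 4574295/2531577841363 ≈ 1.8069e-6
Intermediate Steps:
w = 553436 (w = -754*(-734) = 553436)
T = -1686257/4574295 (T = 1686257/(-4796136 + 221841) = 1686257/(-4574295) = 1686257*(-1/4574295) = -1686257/4574295 ≈ -0.36864)
1/(T + w) = 1/(-1686257/4574295 + 553436) = 1/(2531577841363/4574295) = 4574295/2531577841363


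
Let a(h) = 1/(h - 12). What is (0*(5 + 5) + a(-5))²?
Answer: 1/289 ≈ 0.0034602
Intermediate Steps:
a(h) = 1/(-12 + h)
(0*(5 + 5) + a(-5))² = (0*(5 + 5) + 1/(-12 - 5))² = (0*10 + 1/(-17))² = (0 - 1/17)² = (-1/17)² = 1/289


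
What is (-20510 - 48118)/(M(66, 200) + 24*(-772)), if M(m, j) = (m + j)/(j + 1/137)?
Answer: 940237914/253824643 ≈ 3.7043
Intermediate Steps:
M(m, j) = (j + m)/(1/137 + j) (M(m, j) = (j + m)/(j + 1/137) = (j + m)/(1/137 + j))
(-20510 - 48118)/(M(66, 200) + 24*(-772)) = (-20510 - 48118)/(137*(200 + 66)/(1 + 137*200) + 24*(-772)) = -68628/(137*266/(1 + 27400) - 18528) = -68628/(137*266/27401 - 18528) = -68628/(137*(1/27401)*266 - 18528) = -68628/(36442/27401 - 18528) = -68628/(-507649286/27401) = -68628*(-27401/507649286) = 940237914/253824643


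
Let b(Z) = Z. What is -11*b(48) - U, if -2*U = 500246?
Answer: 249595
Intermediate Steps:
U = -250123 (U = -1/2*500246 = -250123)
-11*b(48) - U = -11*48 - 1*(-250123) = -528 + 250123 = 249595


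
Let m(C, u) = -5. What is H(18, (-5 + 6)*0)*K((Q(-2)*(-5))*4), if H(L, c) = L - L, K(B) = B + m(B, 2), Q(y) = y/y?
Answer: 0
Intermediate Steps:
Q(y) = 1
K(B) = -5 + B (K(B) = B - 5 = -5 + B)
H(L, c) = 0
H(18, (-5 + 6)*0)*K((Q(-2)*(-5))*4) = 0*(-5 + (1*(-5))*4) = 0*(-5 - 5*4) = 0*(-5 - 20) = 0*(-25) = 0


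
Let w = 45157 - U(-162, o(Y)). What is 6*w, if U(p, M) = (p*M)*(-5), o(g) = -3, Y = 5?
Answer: 285522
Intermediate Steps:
U(p, M) = -5*M*p (U(p, M) = (M*p)*(-5) = -5*M*p)
w = 47587 (w = 45157 - (-5)*(-3)*(-162) = 45157 - 1*(-2430) = 45157 + 2430 = 47587)
6*w = 6*47587 = 285522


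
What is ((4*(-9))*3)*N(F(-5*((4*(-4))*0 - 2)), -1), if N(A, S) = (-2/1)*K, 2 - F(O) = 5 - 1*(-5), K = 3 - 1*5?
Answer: -432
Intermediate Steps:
K = -2 (K = 3 - 5 = -2)
F(O) = -8 (F(O) = 2 - (5 - 1*(-5)) = 2 - (5 + 5) = 2 - 1*10 = 2 - 10 = -8)
N(A, S) = 4 (N(A, S) = -2/1*(-2) = -2*1*(-2) = -2*(-2) = 4)
((4*(-9))*3)*N(F(-5*((4*(-4))*0 - 2)), -1) = ((4*(-9))*3)*4 = -36*3*4 = -108*4 = -432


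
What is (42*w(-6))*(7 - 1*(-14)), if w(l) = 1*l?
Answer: -5292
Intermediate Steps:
w(l) = l
(42*w(-6))*(7 - 1*(-14)) = (42*(-6))*(7 - 1*(-14)) = -252*(7 + 14) = -252*21 = -5292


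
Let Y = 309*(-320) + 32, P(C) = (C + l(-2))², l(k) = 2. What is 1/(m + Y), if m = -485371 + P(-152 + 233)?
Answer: -1/577330 ≈ -1.7321e-6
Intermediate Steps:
P(C) = (2 + C)² (P(C) = (C + 2)² = (2 + C)²)
Y = -98848 (Y = -98880 + 32 = -98848)
m = -478482 (m = -485371 + (2 + (-152 + 233))² = -485371 + (2 + 81)² = -485371 + 83² = -485371 + 6889 = -478482)
1/(m + Y) = 1/(-478482 - 98848) = 1/(-577330) = -1/577330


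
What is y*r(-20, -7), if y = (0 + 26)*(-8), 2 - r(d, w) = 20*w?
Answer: -29536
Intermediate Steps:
r(d, w) = 2 - 20*w
y = -208 (y = 26*(-8) = -208)
y*r(-20, -7) = -208*(2 - 20*(-7)) = -208*(2 + 140) = -208*142 = -29536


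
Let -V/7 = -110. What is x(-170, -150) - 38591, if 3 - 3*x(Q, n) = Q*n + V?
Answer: -142040/3 ≈ -47347.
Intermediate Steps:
V = 770 (V = -7*(-110) = 770)
x(Q, n) = -767/3 - Q*n/3 (x(Q, n) = 1 - (Q*n + 770)/3 = 1 - (770 + Q*n)/3 = 1 + (-770/3 - Q*n/3) = -767/3 - Q*n/3)
x(-170, -150) - 38591 = (-767/3 - ⅓*(-170)*(-150)) - 38591 = (-767/3 - 8500) - 38591 = -26267/3 - 38591 = -142040/3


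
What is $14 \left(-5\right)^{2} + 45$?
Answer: $395$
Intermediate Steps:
$14 \left(-5\right)^{2} + 45 = 14 \cdot 25 + 45 = 350 + 45 = 395$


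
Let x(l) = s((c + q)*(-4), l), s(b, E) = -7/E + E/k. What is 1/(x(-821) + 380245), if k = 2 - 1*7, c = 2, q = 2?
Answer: 4105/1561579801 ≈ 2.6287e-6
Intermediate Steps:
k = -5 (k = 2 - 7 = -5)
s(b, E) = -7/E - E/5 (s(b, E) = -7/E + E/(-5) = -7/E + E*(-1/5) = -7/E - E/5)
x(l) = -7/l - l/5
1/(x(-821) + 380245) = 1/((-7/(-821) - 1/5*(-821)) + 380245) = 1/((-7*(-1/821) + 821/5) + 380245) = 1/((7/821 + 821/5) + 380245) = 1/(674076/4105 + 380245) = 1/(1561579801/4105) = 4105/1561579801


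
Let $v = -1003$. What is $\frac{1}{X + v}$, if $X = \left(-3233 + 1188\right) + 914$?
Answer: $- \frac{1}{2134} \approx -0.0004686$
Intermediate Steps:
$X = -1131$ ($X = -2045 + 914 = -1131$)
$\frac{1}{X + v} = \frac{1}{-1131 - 1003} = \frac{1}{-2134} = - \frac{1}{2134}$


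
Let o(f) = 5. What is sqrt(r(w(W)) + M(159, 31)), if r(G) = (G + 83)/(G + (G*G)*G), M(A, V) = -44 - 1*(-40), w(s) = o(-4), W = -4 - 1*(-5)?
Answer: 6*I*sqrt(390)/65 ≈ 1.8229*I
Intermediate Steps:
W = 1 (W = -4 + 5 = 1)
w(s) = 5
M(A, V) = -4 (M(A, V) = -44 + 40 = -4)
r(G) = (83 + G)/(G + G**3) (r(G) = (83 + G)/(G + G**2*G) = (83 + G)/(G + G**3))
sqrt(r(w(W)) + M(159, 31)) = sqrt((83 + 5)/(5 + 5**3) - 4) = sqrt(88/(5 + 125) - 4) = sqrt(88/130 - 4) = sqrt((1/130)*88 - 4) = sqrt(44/65 - 4) = sqrt(-216/65) = 6*I*sqrt(390)/65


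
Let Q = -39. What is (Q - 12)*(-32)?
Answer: 1632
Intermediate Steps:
(Q - 12)*(-32) = (-39 - 12)*(-32) = -51*(-32) = 1632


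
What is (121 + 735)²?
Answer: 732736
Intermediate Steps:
(121 + 735)² = 856² = 732736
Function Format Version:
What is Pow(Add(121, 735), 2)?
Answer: 732736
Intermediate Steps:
Pow(Add(121, 735), 2) = Pow(856, 2) = 732736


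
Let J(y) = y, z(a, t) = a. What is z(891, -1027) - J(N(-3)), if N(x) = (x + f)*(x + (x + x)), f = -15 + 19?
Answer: 900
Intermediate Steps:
f = 4
N(x) = 3*x*(4 + x) (N(x) = (x + 4)*(x + (x + x)) = (4 + x)*(x + 2*x) = (4 + x)*(3*x) = 3*x*(4 + x))
z(891, -1027) - J(N(-3)) = 891 - 3*(-3)*(4 - 3) = 891 - 3*(-3) = 891 - 1*(-9) = 891 + 9 = 900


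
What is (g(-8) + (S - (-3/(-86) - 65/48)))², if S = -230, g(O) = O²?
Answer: 115532689801/4260096 ≈ 27120.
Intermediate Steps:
(g(-8) + (S - (-3/(-86) - 65/48)))² = ((-8)² + (-230 - (-3/(-86) - 65/48)))² = (64 + (-230 - (-3*(-1/86) - 65*1/48)))² = (64 + (-230 - (3/86 - 65/48)))² = (64 + (-230 - 1*(-2723/2064)))² = (64 + (-230 + 2723/2064))² = (64 - 471997/2064)² = (-339901/2064)² = 115532689801/4260096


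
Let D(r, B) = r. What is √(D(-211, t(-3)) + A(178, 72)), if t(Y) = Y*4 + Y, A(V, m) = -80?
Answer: I*√291 ≈ 17.059*I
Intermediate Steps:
t(Y) = 5*Y (t(Y) = 4*Y + Y = 5*Y)
√(D(-211, t(-3)) + A(178, 72)) = √(-211 - 80) = √(-291) = I*√291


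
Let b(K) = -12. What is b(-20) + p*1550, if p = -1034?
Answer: -1602712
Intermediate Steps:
b(-20) + p*1550 = -12 - 1034*1550 = -12 - 1602700 = -1602712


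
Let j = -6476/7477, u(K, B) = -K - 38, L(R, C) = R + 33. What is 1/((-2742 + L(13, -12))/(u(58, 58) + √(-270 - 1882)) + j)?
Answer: 434962339829/11929909787974 - 18840163273*I*√538/23859819575948 ≈ 0.03646 - 0.018315*I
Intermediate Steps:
L(R, C) = 33 + R
u(K, B) = -38 - K
j = -6476/7477 (j = -6476*1/7477 = -6476/7477 ≈ -0.86612)
1/((-2742 + L(13, -12))/(u(58, 58) + √(-270 - 1882)) + j) = 1/((-2742 + (33 + 13))/((-38 - 1*58) + √(-270 - 1882)) - 6476/7477) = 1/((-2742 + 46)/((-38 - 58) + √(-2152)) - 6476/7477) = 1/(-2696/(-96 + 2*I*√538) - 6476/7477) = 1/(-6476/7477 - 2696/(-96 + 2*I*√538))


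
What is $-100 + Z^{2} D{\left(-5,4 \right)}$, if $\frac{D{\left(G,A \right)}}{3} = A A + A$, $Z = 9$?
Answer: $4760$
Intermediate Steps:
$D{\left(G,A \right)} = 3 A + 3 A^{2}$ ($D{\left(G,A \right)} = 3 \left(A A + A\right) = 3 \left(A^{2} + A\right) = 3 \left(A + A^{2}\right) = 3 A + 3 A^{2}$)
$-100 + Z^{2} D{\left(-5,4 \right)} = -100 + 9^{2} \cdot 3 \cdot 4 \left(1 + 4\right) = -100 + 81 \cdot 3 \cdot 4 \cdot 5 = -100 + 81 \cdot 60 = -100 + 4860 = 4760$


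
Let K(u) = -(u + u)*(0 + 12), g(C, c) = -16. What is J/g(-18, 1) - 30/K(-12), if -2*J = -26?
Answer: -11/12 ≈ -0.91667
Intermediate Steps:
J = 13 (J = -½*(-26) = 13)
K(u) = -24*u (K(u) = -2*u*12 = -24*u)
J/g(-18, 1) - 30/K(-12) = 13/(-16) - 30/((-24*(-12))) = 13*(-1/16) - 30/288 = -13/16 - 30*1/288 = -13/16 - 5/48 = -11/12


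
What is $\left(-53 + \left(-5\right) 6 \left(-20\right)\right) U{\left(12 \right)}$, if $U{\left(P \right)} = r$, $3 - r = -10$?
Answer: $7111$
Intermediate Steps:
$r = 13$ ($r = 3 - -10 = 3 + 10 = 13$)
$U{\left(P \right)} = 13$
$\left(-53 + \left(-5\right) 6 \left(-20\right)\right) U{\left(12 \right)} = \left(-53 + \left(-5\right) 6 \left(-20\right)\right) 13 = \left(-53 - -600\right) 13 = \left(-53 + 600\right) 13 = 547 \cdot 13 = 7111$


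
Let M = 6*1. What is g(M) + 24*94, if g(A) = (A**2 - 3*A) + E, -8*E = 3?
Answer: 18189/8 ≈ 2273.6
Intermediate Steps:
E = -3/8 (E = -1/8*3 = -3/8 ≈ -0.37500)
M = 6
g(A) = -3/8 + A**2 - 3*A (g(A) = (A**2 - 3*A) - 3/8 = -3/8 + A**2 - 3*A)
g(M) + 24*94 = (-3/8 + 6**2 - 3*6) + 24*94 = (-3/8 + 36 - 18) + 2256 = 141/8 + 2256 = 18189/8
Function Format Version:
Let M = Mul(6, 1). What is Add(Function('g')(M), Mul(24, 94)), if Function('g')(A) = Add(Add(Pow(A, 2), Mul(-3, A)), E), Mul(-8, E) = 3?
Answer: Rational(18189, 8) ≈ 2273.6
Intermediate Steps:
E = Rational(-3, 8) (E = Mul(Rational(-1, 8), 3) = Rational(-3, 8) ≈ -0.37500)
M = 6
Function('g')(A) = Add(Rational(-3, 8), Pow(A, 2), Mul(-3, A)) (Function('g')(A) = Add(Add(Pow(A, 2), Mul(-3, A)), Rational(-3, 8)) = Add(Rational(-3, 8), Pow(A, 2), Mul(-3, A)))
Add(Function('g')(M), Mul(24, 94)) = Add(Add(Rational(-3, 8), Pow(6, 2), Mul(-3, 6)), Mul(24, 94)) = Add(Add(Rational(-3, 8), 36, -18), 2256) = Add(Rational(141, 8), 2256) = Rational(18189, 8)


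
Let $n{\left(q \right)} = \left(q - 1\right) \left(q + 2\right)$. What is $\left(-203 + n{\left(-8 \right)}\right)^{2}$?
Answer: $22201$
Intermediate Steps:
$n{\left(q \right)} = \left(-1 + q\right) \left(2 + q\right)$
$\left(-203 + n{\left(-8 \right)}\right)^{2} = \left(-203 - \left(10 - 64\right)\right)^{2} = \left(-203 - -54\right)^{2} = \left(-203 + 54\right)^{2} = \left(-149\right)^{2} = 22201$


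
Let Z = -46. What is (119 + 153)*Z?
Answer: -12512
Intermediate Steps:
(119 + 153)*Z = (119 + 153)*(-46) = 272*(-46) = -12512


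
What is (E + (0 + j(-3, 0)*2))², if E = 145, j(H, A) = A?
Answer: 21025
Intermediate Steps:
(E + (0 + j(-3, 0)*2))² = (145 + (0 + 0*2))² = (145 + (0 + 0))² = (145 + 0)² = 145² = 21025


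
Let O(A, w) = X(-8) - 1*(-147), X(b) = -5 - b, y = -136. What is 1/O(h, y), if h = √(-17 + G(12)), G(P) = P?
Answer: 1/150 ≈ 0.0066667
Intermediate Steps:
h = I*√5 (h = √(-17 + 12) = √(-5) = I*√5 ≈ 2.2361*I)
O(A, w) = 150 (O(A, w) = (-5 - 1*(-8)) - 1*(-147) = (-5 + 8) + 147 = 3 + 147 = 150)
1/O(h, y) = 1/150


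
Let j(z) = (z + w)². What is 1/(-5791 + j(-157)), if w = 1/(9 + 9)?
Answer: 324/6104341 ≈ 5.3077e-5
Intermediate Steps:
w = 1/18 ≈ 0.055556
j(z) = (1/18 + z)² (j(z) = (z + 1/18)² = (1/18 + z)²)
1/(-5791 + j(-157)) = 1/(-5791 + (1 + 18*(-157))²/324) = 1/(-5791 + (1 - 2826)²/324) = 1/(-5791 + (1/324)*(-2825)²) = 1/(-5791 + (1/324)*7980625) = 1/(-5791 + 7980625/324) = 1/(6104341/324) = 324/6104341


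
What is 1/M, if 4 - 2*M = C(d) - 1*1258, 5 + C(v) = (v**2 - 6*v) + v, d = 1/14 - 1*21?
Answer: 392/141973 ≈ 0.0027611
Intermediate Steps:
d = -293/14 (d = 1/14 - 21 = -293/14 ≈ -20.929)
C(v) = -5 + v**2 - 5*v (C(v) = -5 + ((v**2 - 6*v) + v) = -5 + (v**2 - 5*v) = -5 + v**2 - 5*v)
M = 141973/392 (M = 2 - ((-5 + (-293/14)**2 - 5*(-293/14)) - 1*1258)/2 = 2 - ((-5 + 85849/196 + 1465/14) - 1258)/2 = 2 - (105379/196 - 1258)/2 = 2 - 1/2*(-141189/196) = 2 + 141189/392 = 141973/392 ≈ 362.18)
1/M = 1/(141973/392) = 392/141973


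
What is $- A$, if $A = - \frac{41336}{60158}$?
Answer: $\frac{20668}{30079} \approx 0.68712$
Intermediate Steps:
$A = - \frac{20668}{30079}$ ($A = \left(-41336\right) \frac{1}{60158} = - \frac{20668}{30079} \approx -0.68712$)
$- A = \left(-1\right) \left(- \frac{20668}{30079}\right) = \frac{20668}{30079}$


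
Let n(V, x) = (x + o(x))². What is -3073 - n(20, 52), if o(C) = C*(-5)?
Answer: -46337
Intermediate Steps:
o(C) = -5*C
n(V, x) = 16*x² (n(V, x) = (x - 5*x)² = (-4*x)² = 16*x²)
-3073 - n(20, 52) = -3073 - 16*52² = -3073 - 16*2704 = -3073 - 1*43264 = -3073 - 43264 = -46337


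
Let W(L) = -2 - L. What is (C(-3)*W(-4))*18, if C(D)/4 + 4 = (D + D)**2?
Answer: 4608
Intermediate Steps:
C(D) = -16 + 16*D**2 (C(D) = -16 + 4*(D + D)**2 = -16 + 4*(2*D)**2 = -16 + 4*(4*D**2) = -16 + 16*D**2)
(C(-3)*W(-4))*18 = ((-16 + 16*(-3)**2)*(-2 - 1*(-4)))*18 = ((-16 + 16*9)*(-2 + 4))*18 = ((-16 + 144)*2)*18 = (128*2)*18 = 256*18 = 4608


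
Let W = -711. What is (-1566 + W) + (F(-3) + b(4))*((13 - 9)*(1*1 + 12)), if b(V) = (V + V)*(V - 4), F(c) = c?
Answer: -2433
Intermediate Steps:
b(V) = 2*V*(-4 + V) (b(V) = (2*V)*(-4 + V) = 2*V*(-4 + V))
(-1566 + W) + (F(-3) + b(4))*((13 - 9)*(1*1 + 12)) = (-1566 - 711) + (-3 + 2*4*(-4 + 4))*((13 - 9)*(1*1 + 12)) = -2277 + (-3 + 2*4*0)*(4*(1 + 12)) = -2277 + (-3 + 0)*(4*13) = -2277 - 3*52 = -2277 - 156 = -2433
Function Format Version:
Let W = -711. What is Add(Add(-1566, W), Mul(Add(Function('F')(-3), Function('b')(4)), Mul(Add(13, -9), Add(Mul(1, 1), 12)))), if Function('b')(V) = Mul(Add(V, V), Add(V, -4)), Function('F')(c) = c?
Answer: -2433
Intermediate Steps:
Function('b')(V) = Mul(2, V, Add(-4, V)) (Function('b')(V) = Mul(Mul(2, V), Add(-4, V)) = Mul(2, V, Add(-4, V)))
Add(Add(-1566, W), Mul(Add(Function('F')(-3), Function('b')(4)), Mul(Add(13, -9), Add(Mul(1, 1), 12)))) = Add(Add(-1566, -711), Mul(Add(-3, Mul(2, 4, Add(-4, 4))), Mul(Add(13, -9), Add(Mul(1, 1), 12)))) = Add(-2277, Mul(Add(-3, Mul(2, 4, 0)), Mul(4, Add(1, 12)))) = Add(-2277, Mul(Add(-3, 0), Mul(4, 13))) = Add(-2277, Mul(-3, 52)) = Add(-2277, -156) = -2433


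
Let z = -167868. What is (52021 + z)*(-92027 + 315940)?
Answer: -25939649311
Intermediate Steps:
(52021 + z)*(-92027 + 315940) = (52021 - 167868)*(-92027 + 315940) = -115847*223913 = -25939649311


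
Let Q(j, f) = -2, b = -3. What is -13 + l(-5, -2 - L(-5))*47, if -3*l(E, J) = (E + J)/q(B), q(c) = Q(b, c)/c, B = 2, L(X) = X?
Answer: -133/3 ≈ -44.333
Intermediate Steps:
q(c) = -2/c
l(E, J) = E/3 + J/3 (l(E, J) = -(E + J)/(3*((-2/2))) = -(E + J)/(3*((-2*½))) = -(E + J)/(3*(-1)) = -(E + J)*(-1)/3 = -(-E - J)/3 = E/3 + J/3)
-13 + l(-5, -2 - L(-5))*47 = -13 + ((⅓)*(-5) + (-2 - 1*(-5))/3)*47 = -13 + (-5/3 + (-2 + 5)/3)*47 = -13 + (-5/3 + (⅓)*3)*47 = -13 + (-5/3 + 1)*47 = -13 - ⅔*47 = -13 - 94/3 = -133/3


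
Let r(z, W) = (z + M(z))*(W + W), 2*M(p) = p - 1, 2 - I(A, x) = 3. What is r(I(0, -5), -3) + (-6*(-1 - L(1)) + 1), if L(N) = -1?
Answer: 13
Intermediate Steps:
I(A, x) = -1 (I(A, x) = 2 - 1*3 = 2 - 3 = -1)
M(p) = -½ + p/2 (M(p) = (p - 1)/2 = (-1 + p)/2 = -½ + p/2)
r(z, W) = 2*W*(-½ + 3*z/2) (r(z, W) = (z + (-½ + z/2))*(W + W) = (-½ + 3*z/2)*(2*W) = 2*W*(-½ + 3*z/2))
r(I(0, -5), -3) + (-6*(-1 - L(1)) + 1) = -3*(-1 + 3*(-1)) + (-6*(-1 - 1*(-1)) + 1) = -3*(-1 - 3) + (-6*(-1 + 1) + 1) = -3*(-4) + (-6*0 + 1) = 12 + (0 + 1) = 12 + 1 = 13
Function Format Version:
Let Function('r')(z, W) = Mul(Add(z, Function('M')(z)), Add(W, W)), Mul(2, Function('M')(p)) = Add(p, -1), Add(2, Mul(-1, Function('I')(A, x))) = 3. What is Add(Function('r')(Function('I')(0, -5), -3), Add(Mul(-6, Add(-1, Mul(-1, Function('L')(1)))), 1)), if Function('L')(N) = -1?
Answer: 13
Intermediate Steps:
Function('I')(A, x) = -1 (Function('I')(A, x) = Add(2, Mul(-1, 3)) = Add(2, -3) = -1)
Function('M')(p) = Add(Rational(-1, 2), Mul(Rational(1, 2), p)) (Function('M')(p) = Mul(Rational(1, 2), Add(p, -1)) = Mul(Rational(1, 2), Add(-1, p)) = Add(Rational(-1, 2), Mul(Rational(1, 2), p)))
Function('r')(z, W) = Mul(2, W, Add(Rational(-1, 2), Mul(Rational(3, 2), z))) (Function('r')(z, W) = Mul(Add(z, Add(Rational(-1, 2), Mul(Rational(1, 2), z))), Add(W, W)) = Mul(Add(Rational(-1, 2), Mul(Rational(3, 2), z)), Mul(2, W)) = Mul(2, W, Add(Rational(-1, 2), Mul(Rational(3, 2), z))))
Add(Function('r')(Function('I')(0, -5), -3), Add(Mul(-6, Add(-1, Mul(-1, Function('L')(1)))), 1)) = Add(Mul(-3, Add(-1, Mul(3, -1))), Add(Mul(-6, Add(-1, Mul(-1, -1))), 1)) = Add(Mul(-3, Add(-1, -3)), Add(Mul(-6, Add(-1, 1)), 1)) = Add(Mul(-3, -4), Add(Mul(-6, 0), 1)) = Add(12, Add(0, 1)) = Add(12, 1) = 13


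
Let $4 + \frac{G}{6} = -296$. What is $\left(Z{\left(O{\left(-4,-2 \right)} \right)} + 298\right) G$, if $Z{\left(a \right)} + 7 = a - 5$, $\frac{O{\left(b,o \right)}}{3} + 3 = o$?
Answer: $-487800$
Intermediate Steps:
$G = -1800$ ($G = -24 + 6 \left(-296\right) = -24 - 1776 = -1800$)
$O{\left(b,o \right)} = -9 + 3 o$
$Z{\left(a \right)} = -12 + a$ ($Z{\left(a \right)} = -7 + \left(a - 5\right) = -7 + \left(-5 + a\right) = -12 + a$)
$\left(Z{\left(O{\left(-4,-2 \right)} \right)} + 298\right) G = \left(\left(-12 + \left(-9 + 3 \left(-2\right)\right)\right) + 298\right) \left(-1800\right) = \left(\left(-12 - 15\right) + 298\right) \left(-1800\right) = \left(-27 + 298\right) \left(-1800\right) = 271 \left(-1800\right) = -487800$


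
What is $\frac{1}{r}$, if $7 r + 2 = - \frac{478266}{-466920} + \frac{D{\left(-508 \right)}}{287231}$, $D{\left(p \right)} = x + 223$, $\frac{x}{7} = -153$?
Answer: $- \frac{156466214940}{21875153959} \approx -7.1527$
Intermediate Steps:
$x = -1071$ ($x = 7 \left(-153\right) = -1071$)
$D{\left(p \right)} = -848$ ($D{\left(p \right)} = -1071 + 223 = -848$)
$r = - \frac{21875153959}{156466214940}$ ($r = - \frac{2}{7} + \frac{- \frac{478266}{-466920} - \frac{848}{287231}}{7} = - \frac{2}{7} + \frac{\left(-478266\right) \left(- \frac{1}{466920}\right) - \frac{848}{287231}}{7} = - \frac{2}{7} + \frac{\frac{79711}{77820} - \frac{848}{287231}}{7} = - \frac{2}{7} + \frac{1}{7} \cdot \frac{22829478881}{22352316420} = - \frac{2}{7} + \frac{22829478881}{156466214940} = - \frac{21875153959}{156466214940} \approx -0.13981$)
$\frac{1}{r} = \frac{1}{- \frac{21875153959}{156466214940}} = - \frac{156466214940}{21875153959}$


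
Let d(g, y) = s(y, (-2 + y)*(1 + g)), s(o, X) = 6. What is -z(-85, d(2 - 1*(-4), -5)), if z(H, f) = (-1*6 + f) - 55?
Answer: 55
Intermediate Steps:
d(g, y) = 6
z(H, f) = -61 + f (z(H, f) = (-6 + f) - 55 = -61 + f)
-z(-85, d(2 - 1*(-4), -5)) = -(-61 + 6) = -1*(-55) = 55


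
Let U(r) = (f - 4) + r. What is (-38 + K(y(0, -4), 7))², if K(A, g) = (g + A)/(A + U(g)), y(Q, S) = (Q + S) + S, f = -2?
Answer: 70225/49 ≈ 1433.2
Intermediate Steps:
U(r) = -6 + r (U(r) = (-2 - 4) + r = -6 + r)
y(Q, S) = Q + 2*S
K(A, g) = (A + g)/(-6 + A + g) (K(A, g) = (g + A)/(A + (-6 + g)) = (A + g)/(-6 + A + g))
(-38 + K(y(0, -4), 7))² = (-38 + ((0 + 2*(-4)) + 7)/(-6 + (0 + 2*(-4)) + 7))² = (-38 + ((0 - 8) + 7)/(-6 + (0 - 8) + 7))² = (-38 + (-8 + 7)/(-6 - 8 + 7))² = (-38 - 1/(-7))² = (-38 - ⅐*(-1))² = (-38 + ⅐)² = (-265/7)² = 70225/49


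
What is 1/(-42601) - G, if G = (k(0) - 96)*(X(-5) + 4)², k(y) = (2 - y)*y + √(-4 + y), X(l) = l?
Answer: 4089695/42601 - 2*I ≈ 96.0 - 2.0*I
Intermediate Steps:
k(y) = √(-4 + y) + y*(2 - y) (k(y) = y*(2 - y) + √(-4 + y) = √(-4 + y) + y*(2 - y))
G = -96 + 2*I (G = ((√(-4 + 0) - 1*0² + 2*0) - 96)*(-5 + 4)² = ((√(-4) - 1*0 + 0) - 96)*(-1)² = ((2*I + 0 + 0) - 96)*1 = (2*I - 96)*1 = (-96 + 2*I)*1 = -96 + 2*I ≈ -96.0 + 2.0*I)
1/(-42601) - G = 1/(-42601) - (-96 + 2*I) = -1/42601 + (96 - 2*I) = 4089695/42601 - 2*I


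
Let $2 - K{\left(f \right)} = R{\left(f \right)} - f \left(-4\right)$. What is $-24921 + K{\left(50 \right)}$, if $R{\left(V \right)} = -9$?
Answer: $-25110$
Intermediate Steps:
$K{\left(f \right)} = 11 - 4 f$ ($K{\left(f \right)} = 2 - \left(-9 - f \left(-4\right)\right) = 2 - \left(-9 - - 4 f\right) = 2 - \left(-9 + 4 f\right) = 11 - 4 f$)
$-24921 + K{\left(50 \right)} = -24921 + \left(11 - 200\right) = -24921 - 189 = -25110$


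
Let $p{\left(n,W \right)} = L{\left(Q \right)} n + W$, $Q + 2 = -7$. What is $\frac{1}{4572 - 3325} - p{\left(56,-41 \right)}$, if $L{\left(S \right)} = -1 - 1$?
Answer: $\frac{190792}{1247} \approx 153.0$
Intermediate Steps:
$Q = -9$ ($Q = -2 - 7 = -9$)
$L{\left(S \right)} = -2$ ($L{\left(S \right)} = -1 - 1 = -2$)
$p{\left(n,W \right)} = W - 2 n$ ($p{\left(n,W \right)} = - 2 n + W = W - 2 n$)
$\frac{1}{4572 - 3325} - p{\left(56,-41 \right)} = \frac{1}{4572 - 3325} - \left(-41 - 112\right) = \frac{1}{1247} - \left(-41 - 112\right) = \frac{1}{1247} - -153 = \frac{1}{1247} + 153 = \frac{190792}{1247}$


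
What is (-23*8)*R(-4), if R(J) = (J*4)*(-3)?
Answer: -8832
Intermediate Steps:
R(J) = -12*J (R(J) = (4*J)*(-3) = -12*J)
(-23*8)*R(-4) = (-23*8)*(-12*(-4)) = -184*48 = -8832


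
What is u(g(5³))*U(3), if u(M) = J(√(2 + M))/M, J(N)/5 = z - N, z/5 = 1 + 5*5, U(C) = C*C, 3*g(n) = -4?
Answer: -8775/2 + 45*√6/4 ≈ -4359.9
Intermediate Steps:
g(n) = -4/3 (g(n) = (⅓)*(-4) = -4/3)
U(C) = C²
z = 130 (z = 5*(1 + 5*5) = 5*(1 + 25) = 5*26 = 130)
J(N) = 650 - 5*N (J(N) = 5*(130 - N) = 650 - 5*N)
u(M) = (650 - 5*√(2 + M))/M
u(g(5³))*U(3) = (5*(130 - √(2 - 4/3))/(-4/3))*3² = (5*(-¾)*(130 - √(⅔)))*9 = (5*(-¾)*(130 - √6/3))*9 = (-975/2 + 5*√6/4)*9 = -8775/2 + 45*√6/4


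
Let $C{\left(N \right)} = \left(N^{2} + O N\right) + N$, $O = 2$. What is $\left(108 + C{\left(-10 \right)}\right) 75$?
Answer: $13350$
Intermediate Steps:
$C{\left(N \right)} = N^{2} + 3 N$ ($C{\left(N \right)} = \left(N^{2} + 2 N\right) + N = N^{2} + 3 N$)
$\left(108 + C{\left(-10 \right)}\right) 75 = \left(108 - 10 \left(3 - 10\right)\right) 75 = \left(108 - -70\right) 75 = \left(108 + 70\right) 75 = 178 \cdot 75 = 13350$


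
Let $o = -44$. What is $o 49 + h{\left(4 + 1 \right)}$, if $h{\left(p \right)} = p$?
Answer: $-2151$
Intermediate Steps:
$o 49 + h{\left(4 + 1 \right)} = \left(-44\right) 49 + \left(4 + 1\right) = -2156 + 5 = -2151$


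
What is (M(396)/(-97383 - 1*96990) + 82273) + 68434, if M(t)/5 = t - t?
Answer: 150707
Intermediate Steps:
M(t) = 0 (M(t) = 5*(t - t) = 5*0 = 0)
(M(396)/(-97383 - 1*96990) + 82273) + 68434 = (0/(-97383 - 1*96990) + 82273) + 68434 = (0/(-97383 - 96990) + 82273) + 68434 = (0/(-194373) + 82273) + 68434 = (0*(-1/194373) + 82273) + 68434 = (0 + 82273) + 68434 = 82273 + 68434 = 150707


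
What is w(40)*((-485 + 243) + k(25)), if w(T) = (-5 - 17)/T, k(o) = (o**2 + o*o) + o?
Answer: -11363/20 ≈ -568.15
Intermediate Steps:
k(o) = o + 2*o**2 (k(o) = (o**2 + o**2) + o = 2*o**2 + o = o + 2*o**2)
w(T) = -22/T
w(40)*((-485 + 243) + k(25)) = (-22/40)*((-485 + 243) + 25*(1 + 2*25)) = (-22*1/40)*(-242 + 25*(1 + 50)) = -11*(-242 + 25*51)/20 = -11*(-242 + 1275)/20 = -11/20*1033 = -11363/20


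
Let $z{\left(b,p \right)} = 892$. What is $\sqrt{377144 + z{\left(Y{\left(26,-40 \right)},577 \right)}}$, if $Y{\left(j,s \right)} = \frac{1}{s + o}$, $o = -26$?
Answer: $6 \sqrt{10501} \approx 614.85$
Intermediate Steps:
$Y{\left(j,s \right)} = \frac{1}{-26 + s}$ ($Y{\left(j,s \right)} = \frac{1}{s - 26} = \frac{1}{-26 + s}$)
$\sqrt{377144 + z{\left(Y{\left(26,-40 \right)},577 \right)}} = \sqrt{377144 + 892} = \sqrt{378036} = 6 \sqrt{10501}$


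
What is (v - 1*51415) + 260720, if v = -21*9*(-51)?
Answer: 218944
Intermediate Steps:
v = 9639 (v = -189*(-51) = 9639)
(v - 1*51415) + 260720 = (9639 - 1*51415) + 260720 = (9639 - 51415) + 260720 = -41776 + 260720 = 218944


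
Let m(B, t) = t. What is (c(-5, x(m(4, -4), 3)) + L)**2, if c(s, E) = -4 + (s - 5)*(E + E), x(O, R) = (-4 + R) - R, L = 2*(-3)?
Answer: 4900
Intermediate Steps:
L = -6
x(O, R) = -4
c(s, E) = -4 + 2*E*(-5 + s) (c(s, E) = -4 + (-5 + s)*(2*E) = -4 + 2*E*(-5 + s))
(c(-5, x(m(4, -4), 3)) + L)**2 = ((-4 - 10*(-4) + 2*(-4)*(-5)) - 6)**2 = ((-4 + 40 + 40) - 6)**2 = (76 - 6)**2 = 70**2 = 4900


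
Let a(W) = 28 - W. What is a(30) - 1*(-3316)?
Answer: 3314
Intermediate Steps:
a(30) - 1*(-3316) = (28 - 1*30) - 1*(-3316) = (28 - 30) + 3316 = -2 + 3316 = 3314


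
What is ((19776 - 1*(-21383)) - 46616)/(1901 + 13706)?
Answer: -5457/15607 ≈ -0.34965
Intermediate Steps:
((19776 - 1*(-21383)) - 46616)/(1901 + 13706) = ((19776 + 21383) - 46616)/15607 = (41159 - 46616)*(1/15607) = -5457*1/15607 = -5457/15607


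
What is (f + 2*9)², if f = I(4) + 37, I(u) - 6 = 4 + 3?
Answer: 4624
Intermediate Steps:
I(u) = 13 (I(u) = 6 + (4 + 3) = 6 + 7 = 13)
f = 50 (f = 13 + 37 = 50)
(f + 2*9)² = (50 + 2*9)² = (50 + 18)² = 68² = 4624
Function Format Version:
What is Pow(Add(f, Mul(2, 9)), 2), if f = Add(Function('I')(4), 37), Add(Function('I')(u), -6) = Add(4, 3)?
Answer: 4624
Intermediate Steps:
Function('I')(u) = 13 (Function('I')(u) = Add(6, Add(4, 3)) = Add(6, 7) = 13)
f = 50 (f = Add(13, 37) = 50)
Pow(Add(f, Mul(2, 9)), 2) = Pow(Add(50, Mul(2, 9)), 2) = Pow(Add(50, 18), 2) = Pow(68, 2) = 4624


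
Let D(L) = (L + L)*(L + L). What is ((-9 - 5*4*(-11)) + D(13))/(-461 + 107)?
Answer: -887/354 ≈ -2.5056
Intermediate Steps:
D(L) = 4*L**2 (D(L) = (2*L)*(2*L) = 4*L**2)
((-9 - 5*4*(-11)) + D(13))/(-461 + 107) = ((-9 - 5*4*(-11)) + 4*13**2)/(-461 + 107) = ((-9 - 20*(-11)) + 4*169)/(-354) = ((-9 + 220) + 676)*(-1/354) = (211 + 676)*(-1/354) = 887*(-1/354) = -887/354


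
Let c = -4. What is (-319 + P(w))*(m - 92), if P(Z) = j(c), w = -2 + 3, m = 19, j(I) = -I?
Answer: 22995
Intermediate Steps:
w = 1
P(Z) = 4 (P(Z) = -1*(-4) = 4)
(-319 + P(w))*(m - 92) = (-319 + 4)*(19 - 92) = -315*(-73) = 22995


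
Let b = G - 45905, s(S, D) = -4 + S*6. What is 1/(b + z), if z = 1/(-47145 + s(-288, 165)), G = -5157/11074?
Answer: -541263898/24846971307453 ≈ -2.1784e-5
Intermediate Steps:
G = -5157/11074 (G = -5157*1/11074 = -5157/11074 ≈ -0.46569)
s(S, D) = -4 + 6*S
b = -508357127/11074 (b = -5157/11074 - 45905 = -508357127/11074 ≈ -45905.)
z = -1/48877 (z = 1/(-47145 + (-4 + 6*(-288))) = 1/(-47145 + (-4 - 1728)) = 1/(-47145 - 1732) = 1/(-48877) = -1/48877 ≈ -2.0460e-5)
1/(b + z) = 1/(-508357127/11074 - 1/48877) = 1/(-24846971307453/541263898) = -541263898/24846971307453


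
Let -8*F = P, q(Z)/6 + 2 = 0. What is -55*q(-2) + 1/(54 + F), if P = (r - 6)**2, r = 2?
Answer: 34321/52 ≈ 660.02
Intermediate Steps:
q(Z) = -12 (q(Z) = -12 + 6*0 = -12 + 0 = -12)
P = 16 (P = (2 - 6)**2 = (-4)**2 = 16)
F = -2 (F = -1/8*16 = -2)
-55*q(-2) + 1/(54 + F) = -55*(-12) + 1/(54 - 2) = 660 + 1/52 = 34321/52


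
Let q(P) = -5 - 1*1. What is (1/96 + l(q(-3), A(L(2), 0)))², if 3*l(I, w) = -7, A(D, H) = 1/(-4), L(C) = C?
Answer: 49729/9216 ≈ 5.3959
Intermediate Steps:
q(P) = -6 (q(P) = -5 - 1 = -6)
A(D, H) = -¼
l(I, w) = -7/3 (l(I, w) = (⅓)*(-7) = -7/3)
(1/96 + l(q(-3), A(L(2), 0)))² = (1/96 - 7/3)² = (-223/96)² = 49729/9216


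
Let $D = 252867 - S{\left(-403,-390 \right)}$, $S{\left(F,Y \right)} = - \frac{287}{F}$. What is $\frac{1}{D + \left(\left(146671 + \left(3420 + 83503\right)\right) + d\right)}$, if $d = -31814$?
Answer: $\frac{403}{183222454} \approx 2.1995 \cdot 10^{-6}$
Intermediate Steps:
$D = \frac{101905114}{403}$ ($D = 252867 - - \frac{287}{-403} = 252867 - \left(-287\right) \left(- \frac{1}{403}\right) = 252867 - \frac{287}{403} = \frac{101905114}{403} \approx 2.5287 \cdot 10^{5}$)
$\frac{1}{D + \left(\left(146671 + \left(3420 + 83503\right)\right) + d\right)} = \frac{1}{\frac{101905114}{403} + \left(\left(146671 + \left(3420 + 83503\right)\right) - 31814\right)} = \frac{1}{\frac{101905114}{403} + \left(\left(146671 + 86923\right) - 31814\right)} = \frac{1}{\frac{101905114}{403} + \left(233594 - 31814\right)} = \frac{1}{\frac{101905114}{403} + 201780} = \frac{1}{\frac{183222454}{403}} = \frac{403}{183222454}$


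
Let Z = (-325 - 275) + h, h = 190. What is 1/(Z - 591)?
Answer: -1/1001 ≈ -0.00099900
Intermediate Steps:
Z = -410 (Z = (-325 - 275) + 190 = -600 + 190 = -410)
1/(Z - 591) = 1/(-410 - 591) = 1/(-1001) = -1/1001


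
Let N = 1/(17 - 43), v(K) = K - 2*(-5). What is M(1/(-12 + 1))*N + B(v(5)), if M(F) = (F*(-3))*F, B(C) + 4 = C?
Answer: 34609/3146 ≈ 11.001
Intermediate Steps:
v(K) = 10 + K (v(K) = K + 10 = 10 + K)
B(C) = -4 + C
M(F) = -3*F² (M(F) = (-3*F)*F = -3*F²)
N = -1/26 (N = 1/(-26) = -1/26 ≈ -0.038462)
M(1/(-12 + 1))*N + B(v(5)) = -3/(-12 + 1)²*(-1/26) + (-4 + (10 + 5)) = -3*(1/(-11))²*(-1/26) + (-4 + 15) = -3*(-1/11)²*(-1/26) + 11 = -3*1/121*(-1/26) + 11 = -3/121*(-1/26) + 11 = 3/3146 + 11 = 34609/3146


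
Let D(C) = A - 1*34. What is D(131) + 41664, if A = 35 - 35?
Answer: 41630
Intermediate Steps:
A = 0
D(C) = -34 (D(C) = 0 - 1*34 = 0 - 34 = -34)
D(131) + 41664 = -34 + 41664 = 41630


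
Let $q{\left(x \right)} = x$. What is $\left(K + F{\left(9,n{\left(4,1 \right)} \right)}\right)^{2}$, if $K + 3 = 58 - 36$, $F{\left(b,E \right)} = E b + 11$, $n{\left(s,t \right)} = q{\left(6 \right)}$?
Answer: $7056$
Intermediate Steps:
$n{\left(s,t \right)} = 6$
$F{\left(b,E \right)} = 11 + E b$
$K = 19$ ($K = -3 + \left(58 - 36\right) = -3 + 22 = 19$)
$\left(K + F{\left(9,n{\left(4,1 \right)} \right)}\right)^{2} = \left(19 + \left(11 + 6 \cdot 9\right)\right)^{2} = \left(19 + \left(11 + 54\right)\right)^{2} = \left(19 + 65\right)^{2} = 84^{2} = 7056$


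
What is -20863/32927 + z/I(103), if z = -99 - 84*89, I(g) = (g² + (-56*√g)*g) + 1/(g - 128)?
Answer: -5195228063726639/8525628207531856 + 3413484375*√103/258925143728 ≈ -0.47557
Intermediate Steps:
I(g) = g² + 1/(-128 + g) - 56*g^(3/2) (I(g) = (g² - 56*g^(3/2)) + 1/(-128 + g) = g² + 1/(-128 + g) - 56*g^(3/2))
z = -7575 (z = -99 - 7476 = -7575)
-20863/32927 + z/I(103) = -20863/32927 - 7575*(-128 + 103)/(1 + 103³ - 128*103² - 594104*√103 + 7168*103^(3/2)) = -20863*1/32927 - 7575*(-25/(1 + 1092727 - 128*10609 - 594104*√103 + 7168*(103*√103))) = -20863/32927 - 7575*(-25/(1 + 1092727 - 1357952 - 594104*√103 + 738304*√103)) = -20863/32927 - 7575*(-25/(-265224 + 144200*√103)) = -20863/32927 - 7575/(265224/25 - 5768*√103)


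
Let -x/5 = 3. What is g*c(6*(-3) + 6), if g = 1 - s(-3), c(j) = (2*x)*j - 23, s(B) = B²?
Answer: -2696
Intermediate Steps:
x = -15 (x = -5*3 = -15)
c(j) = -23 - 30*j (c(j) = (2*(-15))*j - 23 = -30*j - 23 = -23 - 30*j)
g = -8 (g = 1 - 1*(-3)² = 1 - 1*9 = 1 - 9 = -8)
g*c(6*(-3) + 6) = -8*(-23 - 30*(6*(-3) + 6)) = -8*(-23 - 30*(-18 + 6)) = -8*(-23 - 30*(-12)) = -8*(-23 + 360) = -8*337 = -2696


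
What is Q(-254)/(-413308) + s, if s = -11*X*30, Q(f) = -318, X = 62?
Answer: -4228140681/206654 ≈ -20460.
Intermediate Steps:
s = -20460 (s = -11*62*30 = -682*30 = -20460)
Q(-254)/(-413308) + s = -318/(-413308) - 20460 = -318*(-1/413308) - 20460 = 159/206654 - 20460 = -4228140681/206654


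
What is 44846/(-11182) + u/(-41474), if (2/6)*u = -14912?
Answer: -1458911/497599 ≈ -2.9319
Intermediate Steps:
u = -44736 (u = 3*(-14912) = -44736)
44846/(-11182) + u/(-41474) = 44846/(-11182) - 44736/(-41474) = 44846*(-1/11182) - 44736*(-1/41474) = -22423/5591 + 96/89 = -1458911/497599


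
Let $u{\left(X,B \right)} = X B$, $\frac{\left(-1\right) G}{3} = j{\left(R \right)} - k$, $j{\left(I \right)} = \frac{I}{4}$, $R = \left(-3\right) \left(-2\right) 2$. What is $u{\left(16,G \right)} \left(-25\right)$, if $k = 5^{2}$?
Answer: $-26400$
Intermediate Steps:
$R = 12$ ($R = 6 \cdot 2 = 12$)
$j{\left(I \right)} = \frac{I}{4}$ ($j{\left(I \right)} = I \frac{1}{4} = \frac{I}{4}$)
$k = 25$
$G = 66$ ($G = - 3 \left(\frac{1}{4} \cdot 12 - 25\right) = - 3 \left(3 - 25\right) = \left(-3\right) \left(-22\right) = 66$)
$u{\left(X,B \right)} = B X$
$u{\left(16,G \right)} \left(-25\right) = 66 \cdot 16 \left(-25\right) = 1056 \left(-25\right) = -26400$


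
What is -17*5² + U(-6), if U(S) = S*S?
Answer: -389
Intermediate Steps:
U(S) = S²
-17*5² + U(-6) = -17*5² + (-6)² = -17*25 + 36 = -425 + 36 = -389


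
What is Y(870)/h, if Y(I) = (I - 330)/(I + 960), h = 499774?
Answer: 9/15243107 ≈ 5.9043e-7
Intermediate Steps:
Y(I) = (-330 + I)/(960 + I)
Y(870)/h = ((-330 + 870)/(960 + 870))/499774 = (540/1830)*(1/499774) = ((1/1830)*540)*(1/499774) = (18/61)*(1/499774) = 9/15243107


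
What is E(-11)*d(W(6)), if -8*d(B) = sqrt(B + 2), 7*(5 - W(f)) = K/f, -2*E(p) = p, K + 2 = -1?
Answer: -33*sqrt(154)/224 ≈ -1.8282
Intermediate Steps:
K = -3 (K = -2 - 1 = -3)
E(p) = -p/2
W(f) = 5 + 3/(7*f) (W(f) = 5 - (-3)/(7*f) = 5 + 3/(7*f))
d(B) = -sqrt(2 + B)/8 (d(B) = -sqrt(B + 2)/8 = -sqrt(2 + B)/8)
E(-11)*d(W(6)) = (-1/2*(-11))*(-sqrt(2 + (5 + (3/7)/6))/8) = 11*(-sqrt(2 + (5 + (3/7)*(1/6)))/8)/2 = 11*(-sqrt(2 + (5 + 1/14))/8)/2 = 11*(-sqrt(2 + 71/14)/8)/2 = 11*(-3*sqrt(154)/112)/2 = -33*sqrt(154)/224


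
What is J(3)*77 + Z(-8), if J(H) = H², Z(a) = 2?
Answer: 695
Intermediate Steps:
J(3)*77 + Z(-8) = 3²*77 + 2 = 9*77 + 2 = 693 + 2 = 695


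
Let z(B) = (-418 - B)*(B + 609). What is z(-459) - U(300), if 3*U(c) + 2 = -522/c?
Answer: 922687/150 ≈ 6151.3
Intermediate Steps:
z(B) = (-418 - B)*(609 + B)
U(c) = -⅔ - 174/c (U(c) = -⅔ + (-522/c)/3 = -⅔ - 174/c)
z(-459) - U(300) = (-254562 - 1*(-459)² - 1027*(-459)) - (-⅔ - 174/300) = (-254562 - 1*210681 + 471393) - (-⅔ - 174*1/300) = (-254562 - 210681 + 471393) - (-⅔ - 29/50) = 6150 - 1*(-187/150) = 6150 + 187/150 = 922687/150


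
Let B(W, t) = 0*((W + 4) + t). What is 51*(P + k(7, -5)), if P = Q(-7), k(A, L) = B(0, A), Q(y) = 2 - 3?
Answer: -51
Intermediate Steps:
B(W, t) = 0 (B(W, t) = 0*((4 + W) + t) = 0*(4 + W + t) = 0)
Q(y) = -1
k(A, L) = 0
P = -1
51*(P + k(7, -5)) = 51*(-1 + 0) = 51*(-1) = -51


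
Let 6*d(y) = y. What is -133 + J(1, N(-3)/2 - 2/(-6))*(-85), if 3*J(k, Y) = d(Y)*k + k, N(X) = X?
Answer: -16829/108 ≈ -155.82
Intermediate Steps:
d(y) = y/6
J(k, Y) = k/3 + Y*k/18 (J(k, Y) = ((Y/6)*k + k)/3 = (Y*k/6 + k)/3 = (k + Y*k/6)/3 = k/3 + Y*k/18)
-133 + J(1, N(-3)/2 - 2/(-6))*(-85) = -133 + ((1/18)*1*(6 + (-3/2 - 2/(-6))))*(-85) = -133 + ((1/18)*1*(6 + (-3*1/2 - 2*(-1/6))))*(-85) = -133 + ((1/18)*1*(6 + (-3/2 + 1/3)))*(-85) = -133 + ((1/18)*1*(6 - 7/6))*(-85) = -133 + ((1/18)*1*(29/6))*(-85) = -133 + (29/108)*(-85) = -133 - 2465/108 = -16829/108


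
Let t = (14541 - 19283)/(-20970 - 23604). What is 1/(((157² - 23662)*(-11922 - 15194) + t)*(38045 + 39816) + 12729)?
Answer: -22287/46442368901089990 ≈ -4.7989e-13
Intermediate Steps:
t = 2371/22287 (t = -4742/(-44574) = -4742*(-1/44574) = 2371/22287 ≈ 0.10638)
1/(((157² - 23662)*(-11922 - 15194) + t)*(38045 + 39816) + 12729) = 1/(((157² - 23662)*(-11922 - 15194) + 2371/22287)*(38045 + 39816) + 12729) = 1/(((24649 - 23662)*(-27116) + 2371/22287)*77861 + 12729) = 1/((987*(-27116) + 2371/22287)*77861 + 12729) = 1/((-26763492 + 2371/22287)*77861 + 12729) = 1/(-596477943833/22287*77861 + 12729) = 1/(-46442369184781213/22287 + 12729) = 1/(-46442368901089990/22287) = -22287/46442368901089990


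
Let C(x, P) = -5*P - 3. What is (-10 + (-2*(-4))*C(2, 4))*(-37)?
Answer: 7178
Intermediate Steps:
C(x, P) = -3 - 5*P
(-10 + (-2*(-4))*C(2, 4))*(-37) = (-10 + (-2*(-4))*(-3 - 5*4))*(-37) = (-10 + 8*(-3 - 20))*(-37) = (-10 + 8*(-23))*(-37) = (-10 - 184)*(-37) = -194*(-37) = 7178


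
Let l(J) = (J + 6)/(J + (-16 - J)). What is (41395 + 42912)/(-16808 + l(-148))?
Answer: -674456/134393 ≈ -5.0185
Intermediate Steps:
l(J) = -3/8 - J/16 (l(J) = (6 + J)/(-16) = (6 + J)*(-1/16) = -3/8 - J/16)
(41395 + 42912)/(-16808 + l(-148)) = (41395 + 42912)/(-16808 + (-3/8 - 1/16*(-148))) = 84307/(-16808 + (-3/8 + 37/4)) = 84307/(-16808 + 71/8) = 84307/(-134393/8) = 84307*(-8/134393) = -674456/134393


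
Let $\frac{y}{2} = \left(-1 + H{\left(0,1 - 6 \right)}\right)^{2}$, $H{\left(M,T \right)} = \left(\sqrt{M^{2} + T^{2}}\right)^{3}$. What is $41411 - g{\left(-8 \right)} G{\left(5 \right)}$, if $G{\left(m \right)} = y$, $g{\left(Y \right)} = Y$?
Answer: $287427$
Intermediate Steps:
$H{\left(M,T \right)} = \left(M^{2} + T^{2}\right)^{\frac{3}{2}}$
$y = 30752$ ($y = 2 \left(-1 + \left(0^{2} + \left(1 - 6\right)^{2}\right)^{\frac{3}{2}}\right)^{2} = 2 \left(-1 + \left(0 + \left(1 - 6\right)^{2}\right)^{\frac{3}{2}}\right)^{2} = 2 \left(-1 + \left(0 + \left(-5\right)^{2}\right)^{\frac{3}{2}}\right)^{2} = 2 \left(-1 + \left(0 + 25\right)^{\frac{3}{2}}\right)^{2} = 2 \left(-1 + 25^{\frac{3}{2}}\right)^{2} = 2 \left(-1 + 125\right)^{2} = 2 \cdot 124^{2} = 2 \cdot 15376 = 30752$)
$G{\left(m \right)} = 30752$
$41411 - g{\left(-8 \right)} G{\left(5 \right)} = 41411 - \left(-8\right) 30752 = 41411 - -246016 = 41411 + 246016 = 287427$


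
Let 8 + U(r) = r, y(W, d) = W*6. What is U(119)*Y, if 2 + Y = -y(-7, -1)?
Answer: 4440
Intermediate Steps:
y(W, d) = 6*W
U(r) = -8 + r
Y = 40 (Y = -2 - 6*(-7) = -2 - 1*(-42) = -2 + 42 = 40)
U(119)*Y = (-8 + 119)*40 = 111*40 = 4440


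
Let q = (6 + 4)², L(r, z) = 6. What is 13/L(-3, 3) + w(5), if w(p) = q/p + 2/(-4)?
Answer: 65/3 ≈ 21.667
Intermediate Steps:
q = 100 (q = 10² = 100)
w(p) = -½ + 100/p (w(p) = 100/p + 2/(-4) = 100/p + 2*(-¼) = 100/p - ½ = -½ + 100/p)
13/L(-3, 3) + w(5) = 13/6 + (½)*(200 - 1*5)/5 = 13*(⅙) + (½)*(⅕)*(200 - 5) = 13/6 + (½)*(⅕)*195 = 13/6 + 39/2 = 65/3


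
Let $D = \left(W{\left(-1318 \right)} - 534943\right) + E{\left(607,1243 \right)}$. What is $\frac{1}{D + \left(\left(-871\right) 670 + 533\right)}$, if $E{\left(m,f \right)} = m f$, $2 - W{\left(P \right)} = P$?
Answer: $- \frac{1}{362159} \approx -2.7612 \cdot 10^{-6}$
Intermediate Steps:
$W{\left(P \right)} = 2 - P$
$E{\left(m,f \right)} = f m$
$D = 220878$ ($D = \left(\left(2 - -1318\right) - 534943\right) + 1243 \cdot 607 = \left(\left(2 + 1318\right) - 534943\right) + 754501 = \left(1320 - 534943\right) + 754501 = -533623 + 754501 = 220878$)
$\frac{1}{D + \left(\left(-871\right) 670 + 533\right)} = \frac{1}{220878 + \left(\left(-871\right) 670 + 533\right)} = \frac{1}{220878 + \left(-583570 + 533\right)} = \frac{1}{220878 - 583037} = \frac{1}{-362159} = - \frac{1}{362159}$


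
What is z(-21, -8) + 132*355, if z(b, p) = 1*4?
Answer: 46864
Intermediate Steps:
z(b, p) = 4
z(-21, -8) + 132*355 = 4 + 132*355 = 4 + 46860 = 46864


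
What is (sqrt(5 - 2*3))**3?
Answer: -I ≈ -1.0*I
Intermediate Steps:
(sqrt(5 - 2*3))**3 = (sqrt(5 - 6))**3 = (sqrt(-1))**3 = I**3 = -I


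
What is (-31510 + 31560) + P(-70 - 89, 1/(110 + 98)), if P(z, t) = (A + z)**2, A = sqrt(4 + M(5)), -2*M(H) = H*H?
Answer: 50645/2 - 159*I*sqrt(34) ≈ 25323.0 - 927.12*I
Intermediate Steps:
M(H) = -H**2/2 (M(H) = -H*H/2 = -H**2/2)
A = I*sqrt(34)/2 (A = sqrt(4 - 1/2*5**2) = sqrt(4 - 1/2*25) = sqrt(4 - 25/2) = sqrt(-17/2) = I*sqrt(34)/2 ≈ 2.9155*I)
P(z, t) = (z + I*sqrt(34)/2)**2 (P(z, t) = (I*sqrt(34)/2 + z)**2 = (z + I*sqrt(34)/2)**2)
(-31510 + 31560) + P(-70 - 89, 1/(110 + 98)) = (-31510 + 31560) + (2*(-70 - 89) + I*sqrt(34))**2/4 = 50 + (2*(-159) + I*sqrt(34))**2/4 = 50 + (-318 + I*sqrt(34))**2/4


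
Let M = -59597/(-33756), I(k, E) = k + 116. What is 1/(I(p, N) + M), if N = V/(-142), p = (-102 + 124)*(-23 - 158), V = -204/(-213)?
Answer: -33756/130441099 ≈ -0.00025878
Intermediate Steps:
V = 68/71 (V = -204*(-1/213) = 68/71 ≈ 0.95775)
p = -3982 (p = 22*(-181) = -3982)
N = -34/5041 (N = (68/71)/(-142) = (68/71)*(-1/142) = -34/5041 ≈ -0.0067447)
I(k, E) = 116 + k
M = 59597/33756 (M = -59597*(-1/33756) = 59597/33756 ≈ 1.7655)
1/(I(p, N) + M) = 1/((116 - 3982) + 59597/33756) = 1/(-3866 + 59597/33756) = 1/(-130441099/33756) = -33756/130441099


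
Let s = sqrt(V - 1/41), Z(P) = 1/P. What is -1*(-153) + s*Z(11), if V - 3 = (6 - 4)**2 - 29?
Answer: 153 + I*sqrt(37023)/451 ≈ 153.0 + 0.42664*I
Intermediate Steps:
Z(P) = 1/P
V = -22 (V = 3 + ((6 - 4)**2 - 29) = 3 + (2**2 - 29) = 3 + (4 - 29) = 3 - 25 = -22)
s = I*sqrt(37023)/41 (s = sqrt(-22 - 1/41) = sqrt(-903/41) = I*sqrt(37023)/41 ≈ 4.693*I)
-1*(-153) + s*Z(11) = -1*(-153) + (I*sqrt(37023)/41)/11 = 153 + (I*sqrt(37023)/41)*(1/11) = 153 + I*sqrt(37023)/451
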